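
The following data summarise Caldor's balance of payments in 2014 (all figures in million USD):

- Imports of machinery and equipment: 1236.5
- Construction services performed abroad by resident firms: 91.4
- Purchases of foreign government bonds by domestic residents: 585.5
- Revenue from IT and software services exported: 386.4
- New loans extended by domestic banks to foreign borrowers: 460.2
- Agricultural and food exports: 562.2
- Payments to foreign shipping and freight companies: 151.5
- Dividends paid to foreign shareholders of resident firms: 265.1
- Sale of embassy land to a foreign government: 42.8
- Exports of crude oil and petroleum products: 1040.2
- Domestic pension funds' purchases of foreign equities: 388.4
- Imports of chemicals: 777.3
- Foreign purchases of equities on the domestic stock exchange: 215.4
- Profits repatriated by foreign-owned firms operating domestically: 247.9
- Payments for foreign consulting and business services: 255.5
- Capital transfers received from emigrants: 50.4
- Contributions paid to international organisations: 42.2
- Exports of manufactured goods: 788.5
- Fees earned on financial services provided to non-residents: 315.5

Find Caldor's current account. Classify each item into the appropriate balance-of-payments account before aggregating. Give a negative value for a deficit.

208.2

Goods: 788.5 - 777.3 + 1040.2 - 1236.5 + 562.2 = 377.1
Services: 386.4 - 255.5 + 91.4 - 151.5 + 315.5 = 386.3
Primary income: -247.9 - 265.1 = -513.0
Secondary income: -42.2
Current account = 377.1 + 386.3 + (-513.0) + (-42.2) = 208.2
(Excluded from the current account — financial account: purchases of foreign government bonds by domestic residents 585.5, new loans extended by domestic banks to foreign borrowers 460.2, domestic pension funds' purchases of foreign equities 388.4, foreign purchases of equities on the domestic stock exchange 215.4; capital account: sale of embassy land to a foreign government 42.8, capital transfers received from emigrants 50.4.)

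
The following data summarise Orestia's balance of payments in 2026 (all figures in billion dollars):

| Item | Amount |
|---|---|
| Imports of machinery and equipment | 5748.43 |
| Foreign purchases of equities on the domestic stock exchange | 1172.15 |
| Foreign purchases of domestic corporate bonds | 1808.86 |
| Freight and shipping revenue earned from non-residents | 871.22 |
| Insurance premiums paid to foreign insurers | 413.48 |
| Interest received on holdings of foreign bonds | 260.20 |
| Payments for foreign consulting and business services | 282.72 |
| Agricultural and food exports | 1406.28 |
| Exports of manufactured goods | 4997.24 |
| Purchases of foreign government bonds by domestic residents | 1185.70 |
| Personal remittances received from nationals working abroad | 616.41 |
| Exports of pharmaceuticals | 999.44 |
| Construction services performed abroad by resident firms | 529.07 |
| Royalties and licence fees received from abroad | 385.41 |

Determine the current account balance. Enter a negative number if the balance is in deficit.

Goods: 1406.28 + 999.44 - 5748.43 + 4997.24 = 1654.53
Services: 871.22 + 385.41 - 282.72 - 413.48 + 529.07 = 1089.50
Primary income: 260.20
Secondary income: 616.41
Current account = 1654.53 + 1089.50 + 260.20 + 616.41 = 3620.64
(Excluded from the current account — financial account: foreign purchases of equities on the domestic stock exchange 1172.15, foreign purchases of domestic corporate bonds 1808.86, purchases of foreign government bonds by domestic residents 1185.70.)

3620.64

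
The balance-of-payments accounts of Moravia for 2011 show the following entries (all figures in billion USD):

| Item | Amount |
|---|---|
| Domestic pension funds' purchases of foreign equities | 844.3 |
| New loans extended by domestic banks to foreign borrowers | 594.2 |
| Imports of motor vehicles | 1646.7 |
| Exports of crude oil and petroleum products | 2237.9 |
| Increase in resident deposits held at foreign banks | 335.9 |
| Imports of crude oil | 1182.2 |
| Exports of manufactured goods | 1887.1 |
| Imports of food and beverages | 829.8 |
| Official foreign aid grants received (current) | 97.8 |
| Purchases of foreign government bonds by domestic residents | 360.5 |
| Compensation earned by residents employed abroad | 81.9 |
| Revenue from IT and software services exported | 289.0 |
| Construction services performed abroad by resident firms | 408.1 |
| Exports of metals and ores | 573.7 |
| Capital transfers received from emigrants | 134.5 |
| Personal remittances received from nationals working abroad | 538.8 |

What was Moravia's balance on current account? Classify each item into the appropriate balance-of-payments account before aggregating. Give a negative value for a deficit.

Goods: -1646.7 - 1182.2 - 829.8 + 2237.9 + 573.7 + 1887.1 = 1040.0
Services: 408.1 + 289.0 = 697.1
Primary income: 81.9
Secondary income: 97.8 + 538.8 = 636.6
Current account = 1040.0 + 697.1 + 81.9 + 636.6 = 2455.6
(Excluded from the current account — financial account: domestic pension funds' purchases of foreign equities 844.3, new loans extended by domestic banks to foreign borrowers 594.2, increase in resident deposits held at foreign banks 335.9, purchases of foreign government bonds by domestic residents 360.5; capital account: capital transfers received from emigrants 134.5.)

2455.6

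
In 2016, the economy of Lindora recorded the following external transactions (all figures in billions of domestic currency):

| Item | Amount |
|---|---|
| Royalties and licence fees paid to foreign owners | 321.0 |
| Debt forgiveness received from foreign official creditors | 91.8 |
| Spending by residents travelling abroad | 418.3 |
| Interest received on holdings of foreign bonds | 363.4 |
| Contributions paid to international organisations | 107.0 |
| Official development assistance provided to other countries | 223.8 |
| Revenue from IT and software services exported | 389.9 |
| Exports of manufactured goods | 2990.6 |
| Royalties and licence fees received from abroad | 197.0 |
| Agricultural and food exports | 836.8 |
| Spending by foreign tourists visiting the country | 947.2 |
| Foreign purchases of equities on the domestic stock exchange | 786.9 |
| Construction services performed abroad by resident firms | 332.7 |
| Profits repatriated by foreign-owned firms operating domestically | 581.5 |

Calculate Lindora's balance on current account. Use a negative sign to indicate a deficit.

4406.0

Goods: 836.8 + 2990.6 = 3827.4
Services: 197.0 - 321.0 - 418.3 + 389.9 + 947.2 + 332.7 = 1127.5
Primary income: 363.4 - 581.5 = -218.1
Secondary income: -107.0 - 223.8 = -330.8
Current account = 3827.4 + 1127.5 + (-218.1) + (-330.8) = 4406.0
(Excluded from the current account — capital account: debt forgiveness received from foreign official creditors 91.8; financial account: foreign purchases of equities on the domestic stock exchange 786.9.)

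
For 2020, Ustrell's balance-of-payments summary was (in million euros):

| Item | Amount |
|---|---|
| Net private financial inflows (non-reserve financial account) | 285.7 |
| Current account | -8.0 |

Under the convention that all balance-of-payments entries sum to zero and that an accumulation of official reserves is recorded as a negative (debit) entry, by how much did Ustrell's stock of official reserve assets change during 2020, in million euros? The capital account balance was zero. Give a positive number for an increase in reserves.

Official reserve transactions balance = -((-8.0) + 285.7) = -277.7
An accumulation of reserves is recorded as a debit (negative entry), so the change in the stock of reserves is the negative of that balance.
Change in official reserves = -(-277.7) = 277.7

277.7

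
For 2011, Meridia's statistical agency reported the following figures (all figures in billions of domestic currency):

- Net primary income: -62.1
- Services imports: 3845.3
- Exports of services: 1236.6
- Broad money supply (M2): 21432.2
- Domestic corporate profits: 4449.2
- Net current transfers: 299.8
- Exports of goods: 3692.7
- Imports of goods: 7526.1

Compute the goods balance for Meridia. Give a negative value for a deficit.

-3833.4

Goods balance = 3692.7 - 7526.1 = -3833.4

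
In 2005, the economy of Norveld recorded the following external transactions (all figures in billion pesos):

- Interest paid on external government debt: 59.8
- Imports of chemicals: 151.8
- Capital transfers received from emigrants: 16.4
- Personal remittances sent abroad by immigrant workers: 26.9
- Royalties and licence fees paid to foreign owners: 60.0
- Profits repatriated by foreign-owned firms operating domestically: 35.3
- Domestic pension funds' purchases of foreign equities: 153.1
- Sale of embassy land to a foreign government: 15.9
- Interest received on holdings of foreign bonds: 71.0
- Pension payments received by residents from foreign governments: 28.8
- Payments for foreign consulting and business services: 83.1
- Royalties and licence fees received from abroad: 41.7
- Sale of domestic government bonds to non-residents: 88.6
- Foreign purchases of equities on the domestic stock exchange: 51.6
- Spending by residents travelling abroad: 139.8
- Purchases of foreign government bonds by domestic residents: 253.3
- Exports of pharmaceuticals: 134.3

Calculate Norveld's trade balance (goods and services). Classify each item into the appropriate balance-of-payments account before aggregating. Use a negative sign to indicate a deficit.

-258.7

Goods: 134.3 - 151.8 = -17.5
Services: -60.0 + 41.7 - 139.8 - 83.1 = -241.2
Trade balance = -17.5 + (-241.2) = -258.7
(Excluded from the trade balance — primary income: interest paid on external government debt 59.8, profits repatriated by foreign-owned firms operating domestically 35.3, interest received on holdings of foreign bonds 71.0; capital account: capital transfers received from emigrants 16.4, sale of embassy land to a foreign government 15.9; secondary income: personal remittances sent abroad by immigrant workers 26.9, pension payments received by residents from foreign governments 28.8; financial account: domestic pension funds' purchases of foreign equities 153.1, sale of domestic government bonds to non-residents 88.6, foreign purchases of equities on the domestic stock exchange 51.6, purchases of foreign government bonds by domestic residents 253.3.)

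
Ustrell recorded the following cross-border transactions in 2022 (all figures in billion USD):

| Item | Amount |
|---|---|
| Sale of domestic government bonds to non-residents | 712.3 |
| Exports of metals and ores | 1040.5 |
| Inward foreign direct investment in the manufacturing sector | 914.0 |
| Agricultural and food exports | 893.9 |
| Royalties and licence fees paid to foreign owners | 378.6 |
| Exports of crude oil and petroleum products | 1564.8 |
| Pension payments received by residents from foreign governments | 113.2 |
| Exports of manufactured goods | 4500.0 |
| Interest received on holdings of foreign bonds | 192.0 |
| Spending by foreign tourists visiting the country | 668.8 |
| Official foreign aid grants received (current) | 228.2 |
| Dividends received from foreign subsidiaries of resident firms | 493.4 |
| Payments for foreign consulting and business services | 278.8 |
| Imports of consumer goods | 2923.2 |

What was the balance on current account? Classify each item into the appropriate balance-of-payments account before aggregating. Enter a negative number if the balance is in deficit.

6114.2

Goods: 1040.5 + 1564.8 + 4500.0 + 893.9 - 2923.2 = 5076.0
Services: 668.8 - 378.6 - 278.8 = 11.4
Primary income: 192.0 + 493.4 = 685.4
Secondary income: 228.2 + 113.2 = 341.4
Current account = 5076.0 + 11.4 + 685.4 + 341.4 = 6114.2
(Excluded from the current account — financial account: sale of domestic government bonds to non-residents 712.3, inward foreign direct investment in the manufacturing sector 914.0.)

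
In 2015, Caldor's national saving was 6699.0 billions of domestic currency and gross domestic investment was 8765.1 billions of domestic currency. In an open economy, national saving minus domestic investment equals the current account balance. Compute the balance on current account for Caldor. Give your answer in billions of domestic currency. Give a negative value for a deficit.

CA = S - I = 6699.0 - 8765.1 = -2066.1

-2066.1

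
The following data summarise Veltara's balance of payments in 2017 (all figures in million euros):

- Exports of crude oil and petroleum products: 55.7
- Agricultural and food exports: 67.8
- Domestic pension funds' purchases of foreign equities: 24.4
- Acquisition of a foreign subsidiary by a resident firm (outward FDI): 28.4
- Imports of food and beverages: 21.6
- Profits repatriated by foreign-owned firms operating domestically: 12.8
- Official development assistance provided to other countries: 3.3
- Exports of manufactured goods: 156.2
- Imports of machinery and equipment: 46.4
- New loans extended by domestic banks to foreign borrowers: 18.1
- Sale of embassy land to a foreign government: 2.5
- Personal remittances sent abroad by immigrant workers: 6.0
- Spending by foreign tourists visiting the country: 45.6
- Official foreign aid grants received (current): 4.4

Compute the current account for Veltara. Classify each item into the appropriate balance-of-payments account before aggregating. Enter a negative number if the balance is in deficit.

Goods: 67.8 - 21.6 - 46.4 + 55.7 + 156.2 = 211.7
Services: 45.6
Primary income: -12.8
Secondary income: -3.3 - 6.0 + 4.4 = -4.9
Current account = 211.7 + 45.6 + (-12.8) + (-4.9) = 239.6
(Excluded from the current account — financial account: domestic pension funds' purchases of foreign equities 24.4, acquisition of a foreign subsidiary by a resident firm (outward FDI) 28.4, new loans extended by domestic banks to foreign borrowers 18.1; capital account: sale of embassy land to a foreign government 2.5.)

239.6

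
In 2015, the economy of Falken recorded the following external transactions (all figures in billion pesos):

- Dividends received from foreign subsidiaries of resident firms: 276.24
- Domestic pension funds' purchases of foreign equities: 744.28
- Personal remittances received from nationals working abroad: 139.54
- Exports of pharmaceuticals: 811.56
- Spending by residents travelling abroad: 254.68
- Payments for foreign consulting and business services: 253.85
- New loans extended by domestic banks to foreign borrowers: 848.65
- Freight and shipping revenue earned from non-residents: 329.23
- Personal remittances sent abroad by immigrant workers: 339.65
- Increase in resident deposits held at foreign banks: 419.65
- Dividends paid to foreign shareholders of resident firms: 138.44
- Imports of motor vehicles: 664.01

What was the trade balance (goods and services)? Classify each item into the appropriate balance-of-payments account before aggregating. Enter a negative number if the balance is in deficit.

-31.75

Goods: 811.56 - 664.01 = 147.55
Services: -254.68 - 253.85 + 329.23 = -179.30
Trade balance = 147.55 + (-179.30) = -31.75
(Excluded from the trade balance — primary income: dividends received from foreign subsidiaries of resident firms 276.24, dividends paid to foreign shareholders of resident firms 138.44; financial account: domestic pension funds' purchases of foreign equities 744.28, new loans extended by domestic banks to foreign borrowers 848.65, increase in resident deposits held at foreign banks 419.65; secondary income: personal remittances received from nationals working abroad 139.54, personal remittances sent abroad by immigrant workers 339.65.)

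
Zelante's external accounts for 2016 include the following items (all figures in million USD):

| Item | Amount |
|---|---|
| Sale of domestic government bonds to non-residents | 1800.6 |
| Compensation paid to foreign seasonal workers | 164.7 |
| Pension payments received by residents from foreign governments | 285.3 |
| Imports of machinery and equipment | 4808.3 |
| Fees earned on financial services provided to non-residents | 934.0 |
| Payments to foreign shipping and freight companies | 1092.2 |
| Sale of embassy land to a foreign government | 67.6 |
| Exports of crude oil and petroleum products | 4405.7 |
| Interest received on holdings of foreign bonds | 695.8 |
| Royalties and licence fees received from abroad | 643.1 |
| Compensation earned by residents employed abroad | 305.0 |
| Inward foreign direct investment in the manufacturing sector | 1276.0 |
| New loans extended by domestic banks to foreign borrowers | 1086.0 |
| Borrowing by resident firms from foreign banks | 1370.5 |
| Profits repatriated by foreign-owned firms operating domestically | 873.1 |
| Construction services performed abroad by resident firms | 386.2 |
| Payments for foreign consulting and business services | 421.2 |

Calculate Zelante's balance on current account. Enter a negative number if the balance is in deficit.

295.6

Goods: -4808.3 + 4405.7 = -402.6
Services: 934.0 + 386.2 + 643.1 - 1092.2 - 421.2 = 449.9
Primary income: -164.7 + 305.0 - 873.1 + 695.8 = -37.0
Secondary income: 285.3
Current account = (-402.6) + 449.9 + (-37.0) + 285.3 = 295.6
(Excluded from the current account — financial account: sale of domestic government bonds to non-residents 1800.6, inward foreign direct investment in the manufacturing sector 1276.0, new loans extended by domestic banks to foreign borrowers 1086.0, borrowing by resident firms from foreign banks 1370.5; capital account: sale of embassy land to a foreign government 67.6.)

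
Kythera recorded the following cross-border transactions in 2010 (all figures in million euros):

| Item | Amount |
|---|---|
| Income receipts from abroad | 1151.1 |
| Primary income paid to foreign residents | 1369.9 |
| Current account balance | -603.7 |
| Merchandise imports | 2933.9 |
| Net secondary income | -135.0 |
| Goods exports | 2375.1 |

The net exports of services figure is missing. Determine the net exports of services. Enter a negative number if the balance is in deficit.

308.9

Current account = goods balance + services balance + net primary income + net secondary income
Sum of the known components = -912.6
Net exports of services = CA - (known components) = -603.7 - (-912.6) = 308.9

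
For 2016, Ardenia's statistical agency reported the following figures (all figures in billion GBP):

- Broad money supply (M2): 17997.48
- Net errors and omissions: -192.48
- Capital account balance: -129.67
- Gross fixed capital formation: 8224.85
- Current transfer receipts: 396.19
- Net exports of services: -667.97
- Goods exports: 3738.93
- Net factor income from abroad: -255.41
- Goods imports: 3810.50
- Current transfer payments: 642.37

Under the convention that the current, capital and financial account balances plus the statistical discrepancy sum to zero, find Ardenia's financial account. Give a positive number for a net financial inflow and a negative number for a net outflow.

Goods balance = 3738.93 - 3810.50 = -71.57
Services balance = -667.97
Trade balance (goods + services) = -71.57 + (-667.97) = -739.54
Net primary income = -255.41
Net secondary income = 396.19 - 642.37 = -246.18
Current account = -739.54 + (-255.41) + (-246.18) = -1241.13
Financial account = -(-1241.13 + (-129.67) + (-192.48)) = 1563.28

1563.28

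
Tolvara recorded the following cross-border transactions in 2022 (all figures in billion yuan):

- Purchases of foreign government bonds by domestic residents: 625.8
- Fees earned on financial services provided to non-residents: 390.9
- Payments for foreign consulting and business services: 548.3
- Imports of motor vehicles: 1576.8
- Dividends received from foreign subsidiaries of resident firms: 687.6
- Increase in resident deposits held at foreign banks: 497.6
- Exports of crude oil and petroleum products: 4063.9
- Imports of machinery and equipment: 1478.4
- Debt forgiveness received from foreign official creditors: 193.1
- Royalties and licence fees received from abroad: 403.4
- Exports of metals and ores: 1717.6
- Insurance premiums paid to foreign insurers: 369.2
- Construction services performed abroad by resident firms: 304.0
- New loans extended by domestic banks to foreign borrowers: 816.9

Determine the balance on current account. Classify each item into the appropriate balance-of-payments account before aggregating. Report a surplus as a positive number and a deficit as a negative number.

Goods: -1478.4 + 4063.9 - 1576.8 + 1717.6 = 2726.3
Services: 403.4 - 548.3 - 369.2 + 390.9 + 304.0 = 180.8
Primary income: 687.6
Current account = 2726.3 + 180.8 + 687.6 = 3594.7
(Excluded from the current account — financial account: purchases of foreign government bonds by domestic residents 625.8, increase in resident deposits held at foreign banks 497.6, new loans extended by domestic banks to foreign borrowers 816.9; capital account: debt forgiveness received from foreign official creditors 193.1.)

3594.7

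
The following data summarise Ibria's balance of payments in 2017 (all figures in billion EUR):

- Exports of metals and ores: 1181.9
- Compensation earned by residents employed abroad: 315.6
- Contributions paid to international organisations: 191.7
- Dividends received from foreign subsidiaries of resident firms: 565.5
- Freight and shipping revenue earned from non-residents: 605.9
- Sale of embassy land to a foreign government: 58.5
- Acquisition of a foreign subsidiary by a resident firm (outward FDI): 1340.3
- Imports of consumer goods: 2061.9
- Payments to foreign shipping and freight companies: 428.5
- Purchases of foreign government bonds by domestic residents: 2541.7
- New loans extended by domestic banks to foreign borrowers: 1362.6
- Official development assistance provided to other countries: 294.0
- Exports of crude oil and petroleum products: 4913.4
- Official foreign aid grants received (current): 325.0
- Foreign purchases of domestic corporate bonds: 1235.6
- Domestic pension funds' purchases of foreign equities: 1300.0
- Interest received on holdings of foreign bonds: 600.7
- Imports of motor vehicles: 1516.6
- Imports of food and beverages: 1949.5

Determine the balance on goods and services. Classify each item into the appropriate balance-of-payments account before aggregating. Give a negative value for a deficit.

Goods: -1516.6 + 4913.4 + 1181.9 - 2061.9 - 1949.5 = 567.3
Services: 605.9 - 428.5 = 177.4
Trade balance = 567.3 + 177.4 = 744.7
(Excluded from the trade balance — primary income: compensation earned by residents employed abroad 315.6, dividends received from foreign subsidiaries of resident firms 565.5, interest received on holdings of foreign bonds 600.7; secondary income: contributions paid to international organisations 191.7, official development assistance provided to other countries 294.0, official foreign aid grants received (current) 325.0; capital account: sale of embassy land to a foreign government 58.5; financial account: acquisition of a foreign subsidiary by a resident firm (outward FDI) 1340.3, purchases of foreign government bonds by domestic residents 2541.7, new loans extended by domestic banks to foreign borrowers 1362.6, foreign purchases of domestic corporate bonds 1235.6, domestic pension funds' purchases of foreign equities 1300.0.)

744.7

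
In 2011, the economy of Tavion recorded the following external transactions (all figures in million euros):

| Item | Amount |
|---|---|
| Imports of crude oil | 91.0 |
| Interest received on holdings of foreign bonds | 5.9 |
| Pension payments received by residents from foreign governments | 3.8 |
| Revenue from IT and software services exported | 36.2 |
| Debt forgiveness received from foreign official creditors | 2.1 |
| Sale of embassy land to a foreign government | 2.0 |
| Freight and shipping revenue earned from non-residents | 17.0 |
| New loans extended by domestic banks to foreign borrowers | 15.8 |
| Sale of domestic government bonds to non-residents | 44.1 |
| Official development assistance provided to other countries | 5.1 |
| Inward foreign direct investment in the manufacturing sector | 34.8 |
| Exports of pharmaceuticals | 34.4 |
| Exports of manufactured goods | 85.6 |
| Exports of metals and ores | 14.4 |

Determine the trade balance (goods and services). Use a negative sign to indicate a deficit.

Goods: 85.6 + 14.4 - 91.0 + 34.4 = 43.4
Services: 36.2 + 17.0 = 53.2
Trade balance = 43.4 + 53.2 = 96.6
(Excluded from the trade balance — primary income: interest received on holdings of foreign bonds 5.9; secondary income: pension payments received by residents from foreign governments 3.8, official development assistance provided to other countries 5.1; capital account: debt forgiveness received from foreign official creditors 2.1, sale of embassy land to a foreign government 2.0; financial account: new loans extended by domestic banks to foreign borrowers 15.8, sale of domestic government bonds to non-residents 44.1, inward foreign direct investment in the manufacturing sector 34.8.)

96.6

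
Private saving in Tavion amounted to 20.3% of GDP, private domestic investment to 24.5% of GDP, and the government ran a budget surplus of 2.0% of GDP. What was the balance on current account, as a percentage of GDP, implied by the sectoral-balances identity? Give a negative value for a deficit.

By the sectoral-balances identity, CA = (S_private - I) + (T - G).
Private balance = 20.3 - 24.5 = -4.2
Government balance (T - G) = 2.0
CA = -4.2 + 2.0 = -2.2

-2.2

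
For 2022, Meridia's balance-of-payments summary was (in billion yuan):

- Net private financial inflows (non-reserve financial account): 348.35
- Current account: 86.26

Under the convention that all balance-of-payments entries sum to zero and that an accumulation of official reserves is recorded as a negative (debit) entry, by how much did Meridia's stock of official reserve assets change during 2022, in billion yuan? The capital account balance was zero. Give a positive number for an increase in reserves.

434.61

Official reserve transactions balance = -(86.26 + 348.35) = -434.61
An accumulation of reserves is recorded as a debit (negative entry), so the change in the stock of reserves is the negative of that balance.
Change in official reserves = -(-434.61) = 434.61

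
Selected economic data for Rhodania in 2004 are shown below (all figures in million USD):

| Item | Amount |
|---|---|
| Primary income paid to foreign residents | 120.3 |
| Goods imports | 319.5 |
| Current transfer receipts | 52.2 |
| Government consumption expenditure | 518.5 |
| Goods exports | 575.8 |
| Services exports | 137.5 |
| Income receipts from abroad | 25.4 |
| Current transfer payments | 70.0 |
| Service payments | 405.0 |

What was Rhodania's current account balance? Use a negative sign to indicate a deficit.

-123.9

Goods balance = 575.8 - 319.5 = 256.3
Services balance = 137.5 - 405.0 = -267.5
Trade balance (goods + services) = 256.3 + (-267.5) = -11.2
Net primary income = 25.4 - 120.3 = -94.9
Net secondary income = 52.2 - 70.0 = -17.8
Current account = -11.2 + (-94.9) + (-17.8) = -123.9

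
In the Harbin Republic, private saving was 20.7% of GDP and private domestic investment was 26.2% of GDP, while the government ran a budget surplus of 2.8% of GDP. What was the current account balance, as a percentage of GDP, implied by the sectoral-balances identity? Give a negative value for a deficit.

By the sectoral-balances identity, CA = (S_private - I) + (T - G).
Private balance = 20.7 - 26.2 = -5.5
Government balance (T - G) = 2.8
CA = -5.5 + 2.8 = -2.7

-2.7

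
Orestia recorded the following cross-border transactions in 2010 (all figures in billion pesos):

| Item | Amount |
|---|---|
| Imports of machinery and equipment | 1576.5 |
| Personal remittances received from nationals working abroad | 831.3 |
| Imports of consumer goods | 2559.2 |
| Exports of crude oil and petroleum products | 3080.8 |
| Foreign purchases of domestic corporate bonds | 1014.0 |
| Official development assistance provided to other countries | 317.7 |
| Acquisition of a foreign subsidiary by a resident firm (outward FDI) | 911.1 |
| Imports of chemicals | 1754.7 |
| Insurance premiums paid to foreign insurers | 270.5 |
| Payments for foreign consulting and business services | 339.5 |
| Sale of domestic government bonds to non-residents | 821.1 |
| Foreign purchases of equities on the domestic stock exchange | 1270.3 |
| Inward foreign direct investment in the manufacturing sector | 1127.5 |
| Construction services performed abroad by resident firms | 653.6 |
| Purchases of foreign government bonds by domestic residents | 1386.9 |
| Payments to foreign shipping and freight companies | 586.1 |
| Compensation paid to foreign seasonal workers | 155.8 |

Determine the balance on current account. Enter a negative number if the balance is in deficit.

Goods: -2559.2 - 1754.7 - 1576.5 + 3080.8 = -2809.6
Services: -339.5 - 270.5 + 653.6 - 586.1 = -542.5
Primary income: -155.8
Secondary income: -317.7 + 831.3 = 513.6
Current account = (-2809.6) + (-542.5) + (-155.8) + 513.6 = -2994.3
(Excluded from the current account — financial account: foreign purchases of domestic corporate bonds 1014.0, acquisition of a foreign subsidiary by a resident firm (outward FDI) 911.1, sale of domestic government bonds to non-residents 821.1, foreign purchases of equities on the domestic stock exchange 1270.3, inward foreign direct investment in the manufacturing sector 1127.5, purchases of foreign government bonds by domestic residents 1386.9.)

-2994.3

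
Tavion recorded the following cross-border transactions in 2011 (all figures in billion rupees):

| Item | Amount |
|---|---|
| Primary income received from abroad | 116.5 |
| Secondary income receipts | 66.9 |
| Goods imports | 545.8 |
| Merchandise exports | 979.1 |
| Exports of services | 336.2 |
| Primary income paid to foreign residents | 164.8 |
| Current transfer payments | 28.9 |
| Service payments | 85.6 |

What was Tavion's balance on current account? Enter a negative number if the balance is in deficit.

Goods balance = 979.1 - 545.8 = 433.3
Services balance = 336.2 - 85.6 = 250.6
Trade balance (goods + services) = 433.3 + 250.6 = 683.9
Net primary income = 116.5 - 164.8 = -48.3
Net secondary income = 66.9 - 28.9 = 38.0
Current account = 683.9 + (-48.3) + 38.0 = 673.6

673.6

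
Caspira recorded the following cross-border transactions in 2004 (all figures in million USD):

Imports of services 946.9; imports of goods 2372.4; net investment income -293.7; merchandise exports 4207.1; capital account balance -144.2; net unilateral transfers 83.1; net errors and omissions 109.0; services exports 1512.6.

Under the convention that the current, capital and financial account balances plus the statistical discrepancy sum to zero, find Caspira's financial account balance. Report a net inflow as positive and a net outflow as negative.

Goods balance = 4207.1 - 2372.4 = 1834.7
Services balance = 1512.6 - 946.9 = 565.7
Trade balance (goods + services) = 1834.7 + 565.7 = 2400.4
Net primary income = -293.7
Net secondary income = 83.1
Current account = 2400.4 + (-293.7) + 83.1 = 2189.8
Financial account = -(2189.8 + (-144.2) + 109.0) = -2154.6

-2154.6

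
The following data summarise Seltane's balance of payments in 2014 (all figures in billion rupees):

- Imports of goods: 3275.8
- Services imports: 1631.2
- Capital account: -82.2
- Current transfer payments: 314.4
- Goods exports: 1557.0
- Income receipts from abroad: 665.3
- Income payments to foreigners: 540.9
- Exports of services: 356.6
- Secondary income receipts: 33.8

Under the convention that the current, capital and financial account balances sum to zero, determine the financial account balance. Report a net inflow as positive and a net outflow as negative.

Goods balance = 1557.0 - 3275.8 = -1718.8
Services balance = 356.6 - 1631.2 = -1274.6
Trade balance (goods + services) = -1718.8 + (-1274.6) = -2993.4
Net primary income = 665.3 - 540.9 = 124.4
Net secondary income = 33.8 - 314.4 = -280.6
Current account = -2993.4 + 124.4 + (-280.6) = -3149.6
Financial account = -(-3149.6 + (-82.2)) = 3231.8

3231.8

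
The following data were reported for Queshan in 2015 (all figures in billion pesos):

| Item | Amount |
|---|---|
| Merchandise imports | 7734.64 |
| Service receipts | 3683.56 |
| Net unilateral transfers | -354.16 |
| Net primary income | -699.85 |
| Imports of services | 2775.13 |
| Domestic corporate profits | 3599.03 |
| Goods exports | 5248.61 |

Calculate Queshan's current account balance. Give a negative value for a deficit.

Goods balance = 5248.61 - 7734.64 = -2486.03
Services balance = 3683.56 - 2775.13 = 908.43
Trade balance (goods + services) = -2486.03 + 908.43 = -1577.60
Net primary income = -699.85
Net secondary income = -354.16
Current account = -1577.60 + (-699.85) + (-354.16) = -2631.61

-2631.61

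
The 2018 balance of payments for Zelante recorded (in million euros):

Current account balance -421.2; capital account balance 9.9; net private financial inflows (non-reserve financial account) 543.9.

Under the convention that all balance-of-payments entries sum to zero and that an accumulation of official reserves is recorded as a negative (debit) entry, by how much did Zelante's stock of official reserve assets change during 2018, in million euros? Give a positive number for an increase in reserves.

Official reserve transactions balance = -((-421.2) + 9.9 + 543.9) = -132.6
An accumulation of reserves is recorded as a debit (negative entry), so the change in the stock of reserves is the negative of that balance.
Change in official reserves = -(-132.6) = 132.6

132.6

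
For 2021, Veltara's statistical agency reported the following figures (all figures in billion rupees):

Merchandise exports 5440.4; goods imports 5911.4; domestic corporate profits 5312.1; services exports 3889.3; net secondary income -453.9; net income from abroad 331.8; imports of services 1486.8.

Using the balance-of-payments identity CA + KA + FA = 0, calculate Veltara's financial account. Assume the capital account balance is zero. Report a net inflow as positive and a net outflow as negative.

-1809.4

Goods balance = 5440.4 - 5911.4 = -471.0
Services balance = 3889.3 - 1486.8 = 2402.5
Trade balance (goods + services) = -471.0 + 2402.5 = 1931.5
Net primary income = 331.8
Net secondary income = -453.9
Current account = 1931.5 + 331.8 + (-453.9) = 1809.4
Financial account = -(1809.4) = -1809.4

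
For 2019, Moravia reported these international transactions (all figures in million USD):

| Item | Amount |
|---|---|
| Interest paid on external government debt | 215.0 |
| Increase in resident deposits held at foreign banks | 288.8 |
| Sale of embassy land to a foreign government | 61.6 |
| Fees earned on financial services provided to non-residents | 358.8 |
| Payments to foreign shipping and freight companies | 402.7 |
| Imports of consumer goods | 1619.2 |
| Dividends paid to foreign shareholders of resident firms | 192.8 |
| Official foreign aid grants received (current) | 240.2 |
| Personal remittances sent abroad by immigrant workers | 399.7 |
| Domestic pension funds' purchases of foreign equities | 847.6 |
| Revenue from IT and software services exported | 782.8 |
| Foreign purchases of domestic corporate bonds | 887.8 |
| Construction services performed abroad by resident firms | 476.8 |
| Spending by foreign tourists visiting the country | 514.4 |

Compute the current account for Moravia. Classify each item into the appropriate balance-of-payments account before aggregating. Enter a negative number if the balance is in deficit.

Goods: -1619.2
Services: -402.7 + 476.8 + 358.8 + 782.8 + 514.4 = 1730.1
Primary income: -192.8 - 215.0 = -407.8
Secondary income: 240.2 - 399.7 = -159.5
Current account = (-1619.2) + 1730.1 + (-407.8) + (-159.5) = -456.4
(Excluded from the current account — financial account: increase in resident deposits held at foreign banks 288.8, domestic pension funds' purchases of foreign equities 847.6, foreign purchases of domestic corporate bonds 887.8; capital account: sale of embassy land to a foreign government 61.6.)

-456.4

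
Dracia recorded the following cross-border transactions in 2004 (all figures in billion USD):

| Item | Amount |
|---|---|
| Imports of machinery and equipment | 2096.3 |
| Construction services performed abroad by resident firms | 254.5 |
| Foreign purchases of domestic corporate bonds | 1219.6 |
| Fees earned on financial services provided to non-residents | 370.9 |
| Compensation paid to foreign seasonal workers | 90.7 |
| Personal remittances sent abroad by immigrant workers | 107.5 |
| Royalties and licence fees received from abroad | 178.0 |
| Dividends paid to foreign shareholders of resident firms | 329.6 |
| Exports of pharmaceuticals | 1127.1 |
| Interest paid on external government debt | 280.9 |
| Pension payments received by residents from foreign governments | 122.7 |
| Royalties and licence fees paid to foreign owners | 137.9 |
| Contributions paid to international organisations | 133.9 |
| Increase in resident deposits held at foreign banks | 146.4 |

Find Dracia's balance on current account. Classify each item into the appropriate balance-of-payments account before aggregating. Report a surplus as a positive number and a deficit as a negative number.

-1123.6

Goods: 1127.1 - 2096.3 = -969.2
Services: 370.9 + 178.0 - 137.9 + 254.5 = 665.5
Primary income: -280.9 - 90.7 - 329.6 = -701.2
Secondary income: -107.5 - 133.9 + 122.7 = -118.7
Current account = (-969.2) + 665.5 + (-701.2) + (-118.7) = -1123.6
(Excluded from the current account — financial account: foreign purchases of domestic corporate bonds 1219.6, increase in resident deposits held at foreign banks 146.4.)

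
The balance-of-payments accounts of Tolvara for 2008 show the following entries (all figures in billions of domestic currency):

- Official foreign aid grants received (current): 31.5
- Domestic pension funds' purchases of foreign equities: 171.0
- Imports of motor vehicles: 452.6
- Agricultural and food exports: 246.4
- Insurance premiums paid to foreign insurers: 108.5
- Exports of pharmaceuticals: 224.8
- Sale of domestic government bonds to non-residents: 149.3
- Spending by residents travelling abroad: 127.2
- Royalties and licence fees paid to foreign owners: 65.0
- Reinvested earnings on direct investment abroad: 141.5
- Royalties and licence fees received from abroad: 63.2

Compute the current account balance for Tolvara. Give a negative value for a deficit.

-45.9

Goods: 246.4 - 452.6 + 224.8 = 18.6
Services: -108.5 - 65.0 - 127.2 + 63.2 = -237.5
Primary income: 141.5
Secondary income: 31.5
Current account = 18.6 + (-237.5) + 141.5 + 31.5 = -45.9
(Excluded from the current account — financial account: domestic pension funds' purchases of foreign equities 171.0, sale of domestic government bonds to non-residents 149.3.)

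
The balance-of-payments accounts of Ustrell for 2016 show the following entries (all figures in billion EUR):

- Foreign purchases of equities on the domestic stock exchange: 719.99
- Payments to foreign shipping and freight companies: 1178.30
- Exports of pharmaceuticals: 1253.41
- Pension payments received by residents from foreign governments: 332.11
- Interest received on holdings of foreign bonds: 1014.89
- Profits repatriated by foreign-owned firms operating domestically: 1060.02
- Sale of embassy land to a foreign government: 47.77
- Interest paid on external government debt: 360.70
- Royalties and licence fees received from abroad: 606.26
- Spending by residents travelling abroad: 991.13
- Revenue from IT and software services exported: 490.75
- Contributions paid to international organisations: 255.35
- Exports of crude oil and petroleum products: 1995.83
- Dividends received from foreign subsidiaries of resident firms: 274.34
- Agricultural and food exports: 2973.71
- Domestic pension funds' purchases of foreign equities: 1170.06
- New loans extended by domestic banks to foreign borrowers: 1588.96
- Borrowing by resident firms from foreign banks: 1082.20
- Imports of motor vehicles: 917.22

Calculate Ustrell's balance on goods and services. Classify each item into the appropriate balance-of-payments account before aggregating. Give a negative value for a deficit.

Goods: 2973.71 + 1253.41 - 917.22 + 1995.83 = 5305.73
Services: -991.13 + 606.26 + 490.75 - 1178.30 = -1072.42
Trade balance = 5305.73 + (-1072.42) = 4233.31
(Excluded from the trade balance — financial account: foreign purchases of equities on the domestic stock exchange 719.99, domestic pension funds' purchases of foreign equities 1170.06, new loans extended by domestic banks to foreign borrowers 1588.96, borrowing by resident firms from foreign banks 1082.20; secondary income: pension payments received by residents from foreign governments 332.11, contributions paid to international organisations 255.35; primary income: interest received on holdings of foreign bonds 1014.89, profits repatriated by foreign-owned firms operating domestically 1060.02, interest paid on external government debt 360.70, dividends received from foreign subsidiaries of resident firms 274.34; capital account: sale of embassy land to a foreign government 47.77.)

4233.31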